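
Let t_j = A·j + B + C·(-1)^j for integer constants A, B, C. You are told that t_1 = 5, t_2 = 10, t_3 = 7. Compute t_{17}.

Write the equations: A + B - C = 5; 2A + B + C = 10; 3A + B - C = 7.
Subtracting the first from the second: A + 2C = 5.
Subtracting the second from the third: A - 2C = -3.
Solving: C = 2, A = 1, then B = 6.
Hence t_{17} = 1·17 + 6 + 2·(-1) = 21.

21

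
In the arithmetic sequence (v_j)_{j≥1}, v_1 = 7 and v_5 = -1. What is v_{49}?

Common difference d = (-1 - 7) / (5 - 1) = -2.
v_j = 7 + (j - 1)·(-2).
v_{49} = 7 + 48·(-2) = -89.

-89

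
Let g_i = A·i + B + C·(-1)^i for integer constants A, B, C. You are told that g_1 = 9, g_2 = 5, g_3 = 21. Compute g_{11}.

At i = 1, 2, 3: A + B - C = 9; 2A + B + C = 5; 3A + B - C = 21.
Subtracting the first from the second: A + 2C = -4.
Subtracting the second from the third: A - 2C = 16.
Solving: C = -5, A = 6, then B = -2.
Therefore g_{11} = 66 + (-2) + (-5)·(-1) = 69.

69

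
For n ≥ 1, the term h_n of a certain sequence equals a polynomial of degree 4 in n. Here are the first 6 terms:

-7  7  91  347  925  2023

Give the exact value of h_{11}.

25603

1st diffs: 14, 84, 256, 578, 1098.
2nd diffs: 70, 172, 322, 520.
3rd diffs: 102, 150, 198.
4th diffs: 48, 48 (constant).
So h_n = 2n^4 - 3n^3 + 3n^2 - 4n - 5.
Evaluating at n = 11 gives h_{11} = 25603.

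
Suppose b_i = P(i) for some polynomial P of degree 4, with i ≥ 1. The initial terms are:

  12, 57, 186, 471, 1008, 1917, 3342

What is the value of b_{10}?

1st diffs: 45, 129, 285, 537, 909, 1425.
2nd diffs: 84, 156, 252, 372, 516.
3rd diffs: 72, 96, 120, 144.
4th diffs: 24, 24, 24 (constant).
Newton forward-difference form: b_i = 12 + 45·C(i-1,1) + 84·C(i-1,2) + 72·C(i-1,3) + 24·C(i-1,4).
At i = 10: i-1 = 9, so b_{10} = 12 + 405 + 3024 + 6048 + 3024 = 12513.

12513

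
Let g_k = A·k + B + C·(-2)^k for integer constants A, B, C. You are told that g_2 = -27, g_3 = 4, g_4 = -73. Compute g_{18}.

-786527

Write the equations: 2A + B + 4C = -27; 3A + B - 8C = 4; 4A + B + 16C = -73.
Subtracting the first from the second: A - 12C = 31.
Subtracting the second from the third: A + 24C = -77.
Solving: C = -3, A = -5, then B = -5.
So g_k = -5·k + (-5) + (-3)·(-2)^k; at k=18 this is -786527.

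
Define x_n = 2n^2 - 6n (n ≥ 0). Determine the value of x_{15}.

x_{15} = 2·15^2 - 6·15 = 360.

360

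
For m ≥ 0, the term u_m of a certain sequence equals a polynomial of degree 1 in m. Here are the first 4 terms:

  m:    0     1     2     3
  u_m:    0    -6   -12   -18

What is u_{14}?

1st diffs: -6, -6, -6 (constant).
So u_m = -6m.
Evaluating at m = 14 gives u_{14} = -84.

-84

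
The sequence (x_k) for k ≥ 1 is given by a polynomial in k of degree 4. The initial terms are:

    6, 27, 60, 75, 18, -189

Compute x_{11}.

-7884

1st diffs: 21, 33, 15, -57, -207.
2nd diffs: 12, -18, -72, -150.
3rd diffs: -30, -54, -78.
4th diffs: -24, -24 (constant).
Newton forward-difference form: x_k = 6 + 21·C(k-1,1) + 12·C(k-1,2) + (-30)·C(k-1,3) + (-24)·C(k-1,4).
At k = 11: k-1 = 10, so x_{11} = 6 + 210 + 540 - 3600 - 5040 = -7884.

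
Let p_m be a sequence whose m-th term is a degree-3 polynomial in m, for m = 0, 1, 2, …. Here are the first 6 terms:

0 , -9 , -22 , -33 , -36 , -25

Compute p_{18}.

1st diffs: -9, -13, -11, -3, 11.
2nd diffs: -4, 2, 8, 14.
3rd diffs: 6, 6, 6 (constant).
Newton forward-difference form: p_m = (-9)·C(m,1) + (-4)·C(m,2) + 6·C(m,3).
At m = 18: m = 18, so p_{18} = -162 - 612 + 4896 = 4122.

4122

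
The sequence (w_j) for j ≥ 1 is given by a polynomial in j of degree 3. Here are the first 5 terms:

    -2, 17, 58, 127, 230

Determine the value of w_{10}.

1465

1st diffs: 19, 41, 69, 103.
2nd diffs: 22, 28, 34.
3rd diffs: 6, 6 (constant).
Newton forward-difference form: w_j = -2 + 19·C(j-1,1) + 22·C(j-1,2) + 6·C(j-1,3).
At j = 10: j-1 = 9, so w_{10} = -2 + 171 + 792 + 504 = 1465.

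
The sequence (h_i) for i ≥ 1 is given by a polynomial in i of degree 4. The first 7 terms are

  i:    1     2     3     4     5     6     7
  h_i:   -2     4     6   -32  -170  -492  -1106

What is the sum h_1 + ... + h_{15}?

1st diffs: 6, 2, -38, -138, -322, -614.
2nd diffs: -4, -40, -100, -184, -292.
3rd diffs: -36, -60, -84, -108.
4th diffs: -24, -24, -24 (constant).
Newton forward-difference form: h_i = -2 + 6·C(i-1,1) + (-4)·C(i-1,2) + (-36)·C(i-1,3) + (-24)·C(i-1,4).
Continuing: …, -2144, -3762, -6140, -9482, …, h_{15} = -37410.
Summing i = 1..15 (15 terms) gives -122432.

-122432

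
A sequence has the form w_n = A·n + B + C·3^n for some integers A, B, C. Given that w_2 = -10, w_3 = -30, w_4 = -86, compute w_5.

At n = 2, 3, 4: 2A + B + 9C = -10; 3A + B + 27C = -30; 4A + B + 81C = -86.
Subtracting the first from the second: A + 18C = -20.
Subtracting the second from the third: A + 54C = -56.
Solving: C = -1, A = -2, then B = 3.
So w_n = -2·n + 3 + (-1)·3^n; at n=5 this is -250.

-250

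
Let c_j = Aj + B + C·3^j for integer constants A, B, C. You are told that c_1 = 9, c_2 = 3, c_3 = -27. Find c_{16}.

At j = 1, 2, 3: A + B + 3C = 9; 2A + B + 9C = 3; 3A + B + 27C = -27.
Subtracting the first from the second: A + 6C = -6.
Subtracting the second from the third: A + 18C = -30.
Solving: C = -2, A = 6, then B = 9.
Hence c_{16} = 6·16 + 9 + (-2)·43046721 = -86093337.

-86093337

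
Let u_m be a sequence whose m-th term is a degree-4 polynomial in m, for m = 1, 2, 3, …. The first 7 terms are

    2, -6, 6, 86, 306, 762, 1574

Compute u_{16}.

1st diffs: -8, 12, 80, 220, 456, 812.
2nd diffs: 20, 68, 140, 236, 356.
3rd diffs: 48, 72, 96, 120.
4th diffs: 24, 24, 24 (constant).
So u_m = m^4 - 2m^3 - 3m^2 + 6.
Evaluating at m = 16 gives u_{16} = 56582.

56582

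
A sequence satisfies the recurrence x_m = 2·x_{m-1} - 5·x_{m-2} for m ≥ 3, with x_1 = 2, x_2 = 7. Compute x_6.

Applying the relation repeatedly:
x_3 = 4, x_4 = -27, x_5 = -74, x_6 = -13.

-13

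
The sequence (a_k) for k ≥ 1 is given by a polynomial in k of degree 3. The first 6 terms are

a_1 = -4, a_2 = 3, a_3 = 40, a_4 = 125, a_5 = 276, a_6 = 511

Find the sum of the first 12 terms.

15924

1st diffs: 7, 37, 85, 151, 235.
2nd diffs: 30, 48, 66, 84.
3rd diffs: 18, 18, 18 (constant).
Newton forward-difference form: a_k = -4 + 7·C(k-1,1) + 30·C(k-1,2) + 18·C(k-1,3).
Continuing: …, 848, 1305, 1900, 2651, …, a_{12} = 4693.
Summing k = 1..12 (12 terms) gives 15924.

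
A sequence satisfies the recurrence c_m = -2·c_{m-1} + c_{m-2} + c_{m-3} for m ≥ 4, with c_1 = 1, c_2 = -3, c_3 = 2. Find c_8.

Compute successive terms:
c_4 = -6, c_5 = 11, c_6 = -26, c_7 = 57, c_8 = -129.

-129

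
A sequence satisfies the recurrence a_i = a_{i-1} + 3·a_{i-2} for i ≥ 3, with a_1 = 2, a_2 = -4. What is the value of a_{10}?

Iterate the recurrence:
a_3 = 2  a_4 = -10  a_5 = -4  a_6 = -34  a_7 = -46  a_8 = -148  a_9 = -286  a_{10} = -730.

-730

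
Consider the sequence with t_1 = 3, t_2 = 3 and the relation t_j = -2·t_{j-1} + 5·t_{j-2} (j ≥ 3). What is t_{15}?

9296649

t_3 = 9  t_4 = -3  t_5 = 51  …  t_{12} = -226323  t_{13} = 781491  t_{14} = -2694597  t_{15} = 9296649.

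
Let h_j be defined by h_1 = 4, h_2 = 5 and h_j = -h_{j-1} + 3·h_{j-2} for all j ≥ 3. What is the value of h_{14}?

h_3 = 7;  h_4 = 8;  h_5 = 13;  …;  h_{11} = 301;  h_{12} = -493;  h_{13} = 1396;  h_{14} = -2875.

-2875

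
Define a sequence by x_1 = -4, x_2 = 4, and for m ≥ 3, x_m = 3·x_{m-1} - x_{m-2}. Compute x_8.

2084

Compute successive terms:
x_3 = 16  x_4 = 44  x_5 = 116  x_6 = 304  x_7 = 796  x_8 = 2084.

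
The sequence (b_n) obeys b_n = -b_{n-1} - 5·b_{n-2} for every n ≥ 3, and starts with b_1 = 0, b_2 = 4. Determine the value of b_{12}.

Compute successive terms:
b_3 = -4; b_4 = -16; b_5 = 36; b_6 = 44; b_7 = -224; b_8 = 4; b_9 = 1116; b_{10} = -1136; b_{11} = -4444; b_{12} = 10124.

10124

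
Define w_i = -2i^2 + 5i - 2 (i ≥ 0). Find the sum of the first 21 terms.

-4732

Over i = 0..20: Σi = 210, Σi² = 2870.
Total = (-2)·2870 + (5)·210 + (-2)·21 = -4732.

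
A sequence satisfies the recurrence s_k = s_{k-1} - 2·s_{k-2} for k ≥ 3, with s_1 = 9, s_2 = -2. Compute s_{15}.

s_3 = -20;  s_4 = -16;  s_5 = 24;  …;  s_{12} = 152;  s_{13} = -504;  s_{14} = -808;  s_{15} = 200.

200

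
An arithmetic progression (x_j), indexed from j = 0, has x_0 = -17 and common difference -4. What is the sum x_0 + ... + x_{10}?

x_j = -17 + (j - 0)·(-4).
x_{10} = -57; S = 11·(-17 + (-57))/2 = -407.

-407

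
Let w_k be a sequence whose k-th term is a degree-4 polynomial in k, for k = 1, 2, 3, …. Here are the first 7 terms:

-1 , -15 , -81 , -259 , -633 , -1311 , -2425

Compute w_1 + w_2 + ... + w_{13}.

-89765

1st diffs: -14, -66, -178, -374, -678, -1114.
2nd diffs: -52, -112, -196, -304, -436.
3rd diffs: -60, -84, -108, -132.
4th diffs: -24, -24, -24 (constant).
So w_k = -k^4 - k^2 + 4k - 3.
Continuing: …, -4131, -6609, -10063, -14721, …, w_{13} = -28681.
Summing k = 1..13 (13 terms) gives -89765.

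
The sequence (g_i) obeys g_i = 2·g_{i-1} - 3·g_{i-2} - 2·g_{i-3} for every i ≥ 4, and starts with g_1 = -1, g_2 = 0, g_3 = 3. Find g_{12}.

680

Compute successive terms:
g_4 = 8, g_5 = 7, g_6 = -16, g_7 = -69, g_8 = -104, g_9 = 31, g_{10} = 512, g_{11} = 1139, g_{12} = 680.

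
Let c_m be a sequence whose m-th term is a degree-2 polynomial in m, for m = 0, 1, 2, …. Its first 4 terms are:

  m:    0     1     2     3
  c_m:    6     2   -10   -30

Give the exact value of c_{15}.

1st diffs: -4, -12, -20.
2nd diffs: -8, -8 (constant).
Newton forward-difference form: c_m = 6 + (-4)·C(m,1) + (-8)·C(m,2).
At m = 15: m = 15, so c_{15} = 6 - 60 - 840 = -894.

-894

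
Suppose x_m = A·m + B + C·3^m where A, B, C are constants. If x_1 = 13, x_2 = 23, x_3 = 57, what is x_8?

13115

Write the equations: A + B + 3C = 13; 2A + B + 9C = 23; 3A + B + 27C = 57.
Subtracting the first from the second: A + 6C = 10.
Subtracting the second from the third: A + 18C = 34.
Solving: C = 2, A = -2, then B = 9.
So x_m = -2·m + 9 + 2·3^m; at m=8 this is 13115.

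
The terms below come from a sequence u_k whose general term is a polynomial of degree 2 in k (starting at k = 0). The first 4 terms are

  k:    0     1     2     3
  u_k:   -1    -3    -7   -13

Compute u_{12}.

1st diffs: -2, -4, -6.
2nd diffs: -2, -2 (constant).
Newton forward-difference form: u_k = -1 + (-2)·C(k,1) + (-2)·C(k,2).
At k = 12: k = 12, so u_{12} = -1 - 24 - 132 = -157.

-157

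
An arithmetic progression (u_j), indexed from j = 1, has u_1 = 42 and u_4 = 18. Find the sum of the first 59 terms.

-11210

Common difference d = (18 - 42) / (4 - 1) = -8.
u_j = 42 + (j - 1)·(-8).
u_{59} = -422; S = 59·(42 + (-422))/2 = -11210.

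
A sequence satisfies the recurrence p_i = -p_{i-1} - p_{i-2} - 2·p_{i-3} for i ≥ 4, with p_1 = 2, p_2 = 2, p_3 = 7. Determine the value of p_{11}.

p_4 = -13  p_5 = 2  p_6 = -3  p_7 = 27  p_8 = -28  p_9 = 7  p_{10} = -33  p_{11} = 82.

82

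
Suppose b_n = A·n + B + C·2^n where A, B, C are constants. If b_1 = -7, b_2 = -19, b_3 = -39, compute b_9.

At n = 1, 2, 3: A + B + 2C = -7; 2A + B + 4C = -19; 3A + B + 8C = -39.
Subtracting the first from the second: A + 2C = -12.
Subtracting the second from the third: A + 4C = -20.
Solving: C = -4, A = -4, then B = 5.
So b_n = -4·n + 5 + (-4)·2^n; at n=9 this is -2079.

-2079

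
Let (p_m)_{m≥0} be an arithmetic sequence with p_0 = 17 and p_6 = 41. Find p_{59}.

253

Common difference d = (41 - 17) / (6 - 0) = 4.
p_m = 17 + (m - 0)·4.
p_{59} = 17 + 59·4 = 253.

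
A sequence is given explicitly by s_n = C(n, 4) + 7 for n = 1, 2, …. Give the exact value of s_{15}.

C(15, 4) = 1365, so s_{15} = 1372.

1372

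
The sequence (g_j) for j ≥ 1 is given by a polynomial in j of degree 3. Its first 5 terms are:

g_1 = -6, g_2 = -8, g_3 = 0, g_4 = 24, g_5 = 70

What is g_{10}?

1st diffs: -2, 8, 24, 46.
2nd diffs: 10, 16, 22.
3rd diffs: 6, 6 (constant).
Newton forward-difference form: g_j = -6 + (-2)·C(j-1,1) + 10·C(j-1,2) + 6·C(j-1,3).
At j = 10: j-1 = 9, so g_{10} = -6 - 18 + 360 + 504 = 840.

840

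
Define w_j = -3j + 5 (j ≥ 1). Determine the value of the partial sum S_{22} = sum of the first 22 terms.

Over j = 1..22: Σj = 253.
Total = (-3)·253 + (5)·22 = -649.

-649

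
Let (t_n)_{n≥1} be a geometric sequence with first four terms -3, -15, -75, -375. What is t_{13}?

Common ratio r = 5.
t_n = (-3)·5^(n-1).
t_{13} = (-3)·5^12 = -732421875.

-732421875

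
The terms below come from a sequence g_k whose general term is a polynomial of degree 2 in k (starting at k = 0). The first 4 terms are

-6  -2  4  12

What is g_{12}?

174

1st diffs: 4, 6, 8.
2nd diffs: 2, 2 (constant).
Newton forward-difference form: g_k = -6 + 4·C(k,1) + 2·C(k,2).
At k = 12: k = 12, so g_{12} = -6 + 48 + 132 = 174.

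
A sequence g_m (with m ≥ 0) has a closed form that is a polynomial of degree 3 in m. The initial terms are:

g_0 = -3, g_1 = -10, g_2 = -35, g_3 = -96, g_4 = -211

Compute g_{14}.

-8291

1st diffs: -7, -25, -61, -115.
2nd diffs: -18, -36, -54.
3rd diffs: -18, -18 (constant).
Newton forward-difference form: g_m = -3 + (-7)·C(m,1) + (-18)·C(m,2) + (-18)·C(m,3).
At m = 14: m = 14, so g_{14} = -3 - 98 - 1638 - 6552 = -8291.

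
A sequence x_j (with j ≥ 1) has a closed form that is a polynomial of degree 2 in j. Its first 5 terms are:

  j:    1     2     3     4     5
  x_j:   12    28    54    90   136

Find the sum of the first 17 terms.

9180

1st diffs: 16, 26, 36, 46.
2nd diffs: 10, 10, 10 (constant).
So x_j = 5j^2 + j + 6.
Continuing: …, 192, 258, 334, 420, …, x_{17} = 1468.
Summing j = 1..17 (17 terms) gives 9180.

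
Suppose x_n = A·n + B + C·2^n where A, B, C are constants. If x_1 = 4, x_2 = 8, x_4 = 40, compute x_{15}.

98274

Plug in n = 1, 2, 4: A + B + 2C = 4; 2A + B + 4C = 8; 4A + B + 16C = 40.
Subtracting the first from the second: A + 2C = 4.
Subtracting the second from the third: 2A + 12C = 32.
Solving: C = 3, A = -2, then B = 0.
Therefore x_{15} = -30 + 0 + 3·32768 = 98274.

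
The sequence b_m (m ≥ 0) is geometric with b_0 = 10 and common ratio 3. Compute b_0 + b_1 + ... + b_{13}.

b_m = 10·3^(m-0).
S = 10·(3^14 - 1)/(3 - 1) = 10·(4782969 - 1)/(2) = 23914840.

23914840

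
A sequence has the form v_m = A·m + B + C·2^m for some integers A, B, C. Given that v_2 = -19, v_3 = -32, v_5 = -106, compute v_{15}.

The three given values yield: 2A + B + 4C = -19; 3A + B + 8C = -32; 5A + B + 32C = -106.
Subtracting the first from the second: A + 4C = -13.
Subtracting the second from the third: 2A + 24C = -74.
Solving: C = -3, A = -1, then B = -5.
So v_m = -1·m + (-5) + (-3)·2^m; at m=15 this is -98324.

-98324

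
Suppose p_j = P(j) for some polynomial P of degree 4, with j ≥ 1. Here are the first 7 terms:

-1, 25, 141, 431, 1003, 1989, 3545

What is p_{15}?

63153

1st diffs: 26, 116, 290, 572, 986, 1556.
2nd diffs: 90, 174, 282, 414, 570.
3rd diffs: 84, 108, 132, 156.
4th diffs: 24, 24, 24 (constant).
So p_j = j^4 + 4j^3 - 4j^2 - 5j + 3.
Evaluating at j = 15 gives p_{15} = 63153.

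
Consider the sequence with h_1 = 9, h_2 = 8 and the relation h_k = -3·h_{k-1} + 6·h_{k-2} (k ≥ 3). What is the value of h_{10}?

-442098

Iterate the recurrence:
h_3 = 30, h_4 = -42, h_5 = 306, h_6 = -1170, h_7 = 5346, h_8 = -23058, h_9 = 101250, h_{10} = -442098.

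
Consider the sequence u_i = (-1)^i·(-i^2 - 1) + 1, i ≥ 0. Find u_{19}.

363

(-1)^19 = -1; -i^2 - 1 at i=19 is -362; so u_{19} = 363.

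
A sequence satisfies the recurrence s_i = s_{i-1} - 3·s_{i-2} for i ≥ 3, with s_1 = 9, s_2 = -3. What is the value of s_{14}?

s_3 = -30  s_4 = -21  s_5 = 69  …  s_{11} = 1905  s_{12} = -1596  s_{13} = -7311  s_{14} = -2523.

-2523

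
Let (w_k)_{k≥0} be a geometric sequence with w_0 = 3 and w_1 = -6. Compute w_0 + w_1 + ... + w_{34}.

Common ratio r = -2.
w_k = 3·(-2)^(k-0).
S = 3·((-2)^35 - 1)/(-2 - 1) = 3·(-34359738368 - 1)/(-3) = 34359738369.

34359738369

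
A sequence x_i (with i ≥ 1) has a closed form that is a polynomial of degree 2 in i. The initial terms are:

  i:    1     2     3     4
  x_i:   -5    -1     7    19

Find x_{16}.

1st diffs: 4, 8, 12.
2nd diffs: 4, 4 (constant).
So x_i = 2i^2 - 2i - 5.
Evaluating at i = 16 gives x_{16} = 475.

475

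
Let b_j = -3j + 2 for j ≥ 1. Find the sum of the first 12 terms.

-210

Over j = 1..12: Σj = 78.
Total = (-3)·78 + (2)·12 = -210.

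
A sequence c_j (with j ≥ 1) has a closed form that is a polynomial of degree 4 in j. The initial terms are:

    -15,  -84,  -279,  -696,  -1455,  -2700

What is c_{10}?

-16260

1st diffs: -69, -195, -417, -759, -1245.
2nd diffs: -126, -222, -342, -486.
3rd diffs: -96, -120, -144.
4th diffs: -24, -24 (constant).
So c_j = -j^4 - 6j^3 - 2j^2 - 6j.
Evaluating at j = 10 gives c_{10} = -16260.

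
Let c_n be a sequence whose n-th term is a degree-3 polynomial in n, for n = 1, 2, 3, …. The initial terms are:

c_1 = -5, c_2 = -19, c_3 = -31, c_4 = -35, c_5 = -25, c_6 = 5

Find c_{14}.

1st diffs: -14, -12, -4, 10, 30.
2nd diffs: 2, 8, 14, 20.
3rd diffs: 6, 6, 6 (constant).
So c_n = n^3 - 5n^2 - 6n + 5.
Evaluating at n = 14 gives c_{14} = 1685.

1685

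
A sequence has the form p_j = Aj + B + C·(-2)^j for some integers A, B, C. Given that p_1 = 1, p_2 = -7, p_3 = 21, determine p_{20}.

Plug in j = 1, 2, 3: A + B - 2C = 1; 2A + B + 4C = -7; 3A + B - 8C = 21.
Subtracting the first from the second: A + 6C = -8.
Subtracting the second from the third: A - 12C = 28.
Solving: C = -2, A = 4, then B = -7.
Hence p_{20} = 4·20 + (-7) + (-2)·1048576 = -2097079.

-2097079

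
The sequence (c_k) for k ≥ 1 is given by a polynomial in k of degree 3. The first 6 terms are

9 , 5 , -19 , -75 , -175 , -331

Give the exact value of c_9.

-1255

1st diffs: -4, -24, -56, -100, -156.
2nd diffs: -20, -32, -44, -56.
3rd diffs: -12, -12, -12 (constant).
Newton forward-difference form: c_k = 9 + (-4)·C(k-1,1) + (-20)·C(k-1,2) + (-12)·C(k-1,3).
At k = 9: k-1 = 8, so c_9 = 9 - 32 - 560 - 672 = -1255.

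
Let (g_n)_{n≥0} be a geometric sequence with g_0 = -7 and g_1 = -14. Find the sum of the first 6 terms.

Common ratio r = 2.
g_n = (-7)·2^(n-0).
S = (-7)·(2^6 - 1)/(2 - 1) = (-7)·(64 - 1)/(1) = -441.

-441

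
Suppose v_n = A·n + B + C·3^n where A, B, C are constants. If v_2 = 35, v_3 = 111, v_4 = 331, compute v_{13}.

6377335

At n = 2, 3, 4: 2A + B + 9C = 35; 3A + B + 27C = 111; 4A + B + 81C = 331.
Subtracting the first from the second: A + 18C = 76.
Subtracting the second from the third: A + 54C = 220.
Solving: C = 4, A = 4, then B = -9.
Hence v_{13} = 4·13 + (-9) + 4·1594323 = 6377335.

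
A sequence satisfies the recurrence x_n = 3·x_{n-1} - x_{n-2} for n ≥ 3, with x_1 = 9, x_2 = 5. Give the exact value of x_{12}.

27670

Applying the relation repeatedly:
x_3 = 6, x_4 = 13, x_5 = 33, x_6 = 86, x_7 = 225, x_8 = 589, x_9 = 1542, x_{10} = 4037, x_{11} = 10569, x_{12} = 27670.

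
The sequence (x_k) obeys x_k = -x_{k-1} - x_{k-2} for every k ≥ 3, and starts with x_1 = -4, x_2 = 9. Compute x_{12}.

-5

x_3 = -5, x_4 = -4, x_5 = 9, x_6 = -5, x_7 = -4, x_8 = 9, x_9 = -5, x_{10} = -4, x_{11} = 9, x_{12} = -5.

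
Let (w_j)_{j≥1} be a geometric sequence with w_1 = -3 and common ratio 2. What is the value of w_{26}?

w_j = (-3)·2^(j-1).
w_{26} = (-3)·2^25 = -100663296.

-100663296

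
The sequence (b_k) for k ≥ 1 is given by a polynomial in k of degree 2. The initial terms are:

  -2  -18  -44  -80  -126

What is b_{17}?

1st diffs: -16, -26, -36, -46.
2nd diffs: -10, -10, -10 (constant).
Newton forward-difference form: b_k = -2 + (-16)·C(k-1,1) + (-10)·C(k-1,2).
At k = 17: k-1 = 16, so b_{17} = -2 - 256 - 1200 = -1458.

-1458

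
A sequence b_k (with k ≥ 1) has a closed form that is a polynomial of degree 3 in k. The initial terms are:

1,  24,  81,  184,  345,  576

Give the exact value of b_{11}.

3201

1st diffs: 23, 57, 103, 161, 231.
2nd diffs: 34, 46, 58, 70.
3rd diffs: 12, 12, 12 (constant).
Newton forward-difference form: b_k = 1 + 23·C(k-1,1) + 34·C(k-1,2) + 12·C(k-1,3).
At k = 11: k-1 = 10, so b_{11} = 1 + 230 + 1530 + 1440 = 3201.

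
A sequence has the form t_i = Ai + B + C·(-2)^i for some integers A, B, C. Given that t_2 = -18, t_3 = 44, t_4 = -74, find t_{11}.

10260

The three given values yield: 2A + B + 4C = -18; 3A + B - 8C = 44; 4A + B + 16C = -74.
Subtracting the first from the second: A - 12C = 62.
Subtracting the second from the third: A + 24C = -118.
Solving: C = -5, A = 2, then B = -2.
Hence t_{11} = 2·11 + (-2) + (-5)·(-2048) = 10260.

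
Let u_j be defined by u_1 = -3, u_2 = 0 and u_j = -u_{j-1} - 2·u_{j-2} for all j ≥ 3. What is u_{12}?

66

Compute successive terms:
u_3 = 6, u_4 = -6, u_5 = -6, u_6 = 18, u_7 = -6, u_8 = -30, u_9 = 42, u_{10} = 18, u_{11} = -102, u_{12} = 66.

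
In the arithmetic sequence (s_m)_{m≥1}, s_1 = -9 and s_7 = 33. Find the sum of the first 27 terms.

2214

Common difference d = (33 - (-9)) / (7 - 1) = 7.
s_m = -9 + (m - 1)·7.
s_{27} = 173; S = 27·(-9 + 173)/2 = 2214.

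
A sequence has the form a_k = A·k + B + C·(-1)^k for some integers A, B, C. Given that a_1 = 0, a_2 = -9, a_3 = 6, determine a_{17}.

Plug in k = 1, 2, 3: A + B - C = 0; 2A + B + C = -9; 3A + B - C = 6.
Subtracting the first from the second: A + 2C = -9.
Subtracting the second from the third: A - 2C = 15.
Solving: C = -6, A = 3, then B = -9.
Hence a_{17} = 3·17 + (-9) + (-6)·(-1) = 48.

48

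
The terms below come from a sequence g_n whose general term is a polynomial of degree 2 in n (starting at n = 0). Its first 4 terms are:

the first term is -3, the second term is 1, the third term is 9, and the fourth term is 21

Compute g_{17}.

609

1st diffs: 4, 8, 12.
2nd diffs: 4, 4 (constant).
Newton forward-difference form: g_n = -3 + 4·C(n,1) + 4·C(n,2).
At n = 17: n = 17, so g_{17} = -3 + 68 + 544 = 609.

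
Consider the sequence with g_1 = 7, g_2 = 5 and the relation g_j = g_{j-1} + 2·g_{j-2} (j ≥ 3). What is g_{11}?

4099

Step forward from the initial values:
g_3 = 19  g_4 = 29  g_5 = 67  g_6 = 125  g_7 = 259  g_8 = 509  g_9 = 1027  g_{10} = 2045  g_{11} = 4099.
(Characteristic roots are 2 and -1.)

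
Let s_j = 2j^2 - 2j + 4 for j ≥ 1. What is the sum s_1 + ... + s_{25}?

Over j = 1..25: Σj = 325, Σj² = 5525.
Total = (2)·5525 + (-2)·325 + (4)·25 = 10500.

10500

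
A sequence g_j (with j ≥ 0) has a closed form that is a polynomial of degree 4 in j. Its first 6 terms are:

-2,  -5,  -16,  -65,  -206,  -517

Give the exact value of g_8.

-3610

1st diffs: -3, -11, -49, -141, -311.
2nd diffs: -8, -38, -92, -170.
3rd diffs: -30, -54, -78.
4th diffs: -24, -24 (constant).
So g_j = -j^4 + j^3 - 3j - 2.
Evaluating at j = 8 gives g_8 = -3610.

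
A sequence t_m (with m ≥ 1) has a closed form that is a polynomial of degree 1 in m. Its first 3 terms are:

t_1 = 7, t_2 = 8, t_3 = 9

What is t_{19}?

1st diffs: 1, 1 (constant).
So t_m = m + 6.
Evaluating at m = 19 gives t_{19} = 25.

25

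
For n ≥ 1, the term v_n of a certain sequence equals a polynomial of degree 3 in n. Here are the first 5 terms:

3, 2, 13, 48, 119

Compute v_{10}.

1st diffs: -1, 11, 35, 71.
2nd diffs: 12, 24, 36.
3rd diffs: 12, 12 (constant).
So v_n = 2n^3 - 6n^2 + 3n + 4.
Evaluating at n = 10 gives v_{10} = 1434.

1434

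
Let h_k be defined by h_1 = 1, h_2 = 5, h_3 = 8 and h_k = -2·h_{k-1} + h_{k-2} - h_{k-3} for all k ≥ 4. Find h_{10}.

-3084

Applying the relation repeatedly:
h_4 = -12, h_5 = 27, h_6 = -74, h_7 = 187, h_8 = -475, h_9 = 1211, h_{10} = -3084.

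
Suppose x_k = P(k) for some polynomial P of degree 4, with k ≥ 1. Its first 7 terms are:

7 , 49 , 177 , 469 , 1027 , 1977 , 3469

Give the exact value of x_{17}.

98359

1st diffs: 42, 128, 292, 558, 950, 1492.
2nd diffs: 86, 164, 266, 392, 542.
3rd diffs: 78, 102, 126, 150.
4th diffs: 24, 24, 24 (constant).
So x_k = k^4 + 3k^3 + 6k - 3.
Evaluating at k = 17 gives x_{17} = 98359.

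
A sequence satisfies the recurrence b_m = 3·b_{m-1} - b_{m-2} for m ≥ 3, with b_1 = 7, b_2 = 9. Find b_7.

911

b_3 = 20;  b_4 = 51;  b_5 = 133;  b_6 = 348;  b_7 = 911.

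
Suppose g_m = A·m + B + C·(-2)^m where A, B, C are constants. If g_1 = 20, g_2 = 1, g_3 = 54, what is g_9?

Plug in m = 1, 2, 3: A + B - 2C = 20; 2A + B + 4C = 1; 3A + B - 8C = 54.
Subtracting the first from the second: A + 6C = -19.
Subtracting the second from the third: A - 12C = 53.
Solving: C = -4, A = 5, then B = 7.
Therefore g_9 = 45 + 7 + (-4)·(-512) = 2100.

2100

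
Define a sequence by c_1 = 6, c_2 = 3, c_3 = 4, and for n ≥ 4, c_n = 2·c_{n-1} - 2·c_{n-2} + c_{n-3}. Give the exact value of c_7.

6

Applying the relation repeatedly:
c_4 = 8;  c_5 = 11;  c_6 = 10;  c_7 = 6.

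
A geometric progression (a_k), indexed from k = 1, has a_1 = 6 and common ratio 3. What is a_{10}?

118098

a_k = 6·3^(k-1).
a_{10} = 6·3^9 = 118098.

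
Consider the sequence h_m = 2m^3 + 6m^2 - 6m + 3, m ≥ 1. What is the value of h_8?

1363

h_8 = 2·8^3 + 6·8^2 - 6·8 + 3 = 1363.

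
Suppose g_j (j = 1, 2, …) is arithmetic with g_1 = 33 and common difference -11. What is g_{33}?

-319

g_j = 33 + (j - 1)·(-11).
g_{33} = 33 + 32·(-11) = -319.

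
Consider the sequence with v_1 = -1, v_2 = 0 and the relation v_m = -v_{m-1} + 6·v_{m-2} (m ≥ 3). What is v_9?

Applying the relation repeatedly:
v_3 = -6  v_4 = 6  v_5 = -42  v_6 = 78  v_7 = -330  v_8 = 798  v_9 = -2778.
(Characteristic roots are 2 and -3.)

-2778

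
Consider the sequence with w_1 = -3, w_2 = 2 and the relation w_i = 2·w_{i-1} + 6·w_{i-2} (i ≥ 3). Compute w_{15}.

w_3 = -14  w_4 = -16  w_5 = -116  …  w_{12} = -838912  w_{13} = -3061568  w_{14} = -11156608  w_{15} = -40682624.

-40682624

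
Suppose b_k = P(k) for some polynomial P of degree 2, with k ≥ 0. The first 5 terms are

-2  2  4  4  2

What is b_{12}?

-86

1st diffs: 4, 2, 0, -2.
2nd diffs: -2, -2, -2 (constant).
Newton forward-difference form: b_k = -2 + 4·C(k,1) + (-2)·C(k,2).
At k = 12: k = 12, so b_{12} = -2 + 48 - 132 = -86.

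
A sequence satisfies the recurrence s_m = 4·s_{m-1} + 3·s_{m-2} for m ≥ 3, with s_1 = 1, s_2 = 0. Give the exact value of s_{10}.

Applying the relation repeatedly:
s_3 = 3  s_4 = 12  s_5 = 57  s_6 = 264  s_7 = 1227  s_8 = 5700  s_9 = 26481  s_{10} = 123024.

123024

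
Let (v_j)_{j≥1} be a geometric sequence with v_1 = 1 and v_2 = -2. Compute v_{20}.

-524288

Common ratio r = -2.
v_j = 1·(-2)^(j-1).
v_{20} = 1·(-2)^19 = -524288.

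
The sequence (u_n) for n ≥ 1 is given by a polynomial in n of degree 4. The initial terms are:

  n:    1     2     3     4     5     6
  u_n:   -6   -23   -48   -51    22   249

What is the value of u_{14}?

1st diffs: -17, -25, -3, 73, 227.
2nd diffs: -8, 22, 76, 154.
3rd diffs: 30, 54, 78.
4th diffs: 24, 24 (constant).
So u_n = n^4 - 5n^3 + n^2 - 3.
Evaluating at n = 14 gives u_{14} = 24889.

24889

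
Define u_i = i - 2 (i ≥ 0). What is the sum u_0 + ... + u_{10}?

Over i = 0..10: Σi = 55.
Total = (1)·55 + (-2)·11 = 33.

33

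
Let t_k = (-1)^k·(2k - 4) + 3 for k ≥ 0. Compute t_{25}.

(-1)^25 = -1; 2k - 4 at k=25 is 46; so t_{25} = -43.

-43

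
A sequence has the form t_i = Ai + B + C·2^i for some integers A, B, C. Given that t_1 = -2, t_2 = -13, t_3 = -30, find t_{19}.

-1572950

Write the equations: A + B + 2C = -2; 2A + B + 4C = -13; 3A + B + 8C = -30.
Subtracting the first from the second: A + 2C = -11.
Subtracting the second from the third: A + 4C = -17.
Solving: C = -3, A = -5, then B = 9.
So t_i = -5·i + 9 + (-3)·2^i; at i=19 this is -1572950.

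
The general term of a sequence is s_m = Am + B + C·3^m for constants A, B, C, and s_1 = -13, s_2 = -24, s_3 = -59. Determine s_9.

Write the equations: A + B + 3C = -13; 2A + B + 9C = -24; 3A + B + 27C = -59.
Subtracting the first from the second: A + 6C = -11.
Subtracting the second from the third: A + 18C = -35.
Solving: C = -2, A = 1, then B = -8.
So s_m = 1·m + (-8) + (-2)·3^m; at m=9 this is -39365.

-39365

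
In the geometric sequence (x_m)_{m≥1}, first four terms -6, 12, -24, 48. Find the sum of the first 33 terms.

Common ratio r = -2.
x_m = (-6)·(-2)^(m-1).
S = (-6)·((-2)^33 - 1)/(-2 - 1) = (-6)·(-8589934592 - 1)/(-3) = -17179869186.

-17179869186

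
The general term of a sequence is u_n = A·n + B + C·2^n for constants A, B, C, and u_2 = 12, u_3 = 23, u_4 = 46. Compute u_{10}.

At n = 2, 3, 4: 2A + B + 4C = 12; 3A + B + 8C = 23; 4A + B + 16C = 46.
Subtracting the first from the second: A + 4C = 11.
Subtracting the second from the third: A + 8C = 23.
Solving: C = 3, A = -1, then B = 2.
Therefore u_{10} = -10 + 2 + 3·1024 = 3064.

3064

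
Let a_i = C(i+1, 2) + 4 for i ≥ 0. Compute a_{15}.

124

C(16, 2) = 120, so a_{15} = 124.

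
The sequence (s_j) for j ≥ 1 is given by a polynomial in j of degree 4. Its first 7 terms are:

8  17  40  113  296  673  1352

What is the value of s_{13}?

1st diffs: 9, 23, 73, 183, 377, 679.
2nd diffs: 14, 50, 110, 194, 302.
3rd diffs: 36, 60, 84, 108.
4th diffs: 24, 24, 24 (constant).
Newton forward-difference form: s_j = 8 + 9·C(j-1,1) + 14·C(j-1,2) + 36·C(j-1,3) + 24·C(j-1,4).
At j = 13: j-1 = 12, so s_{13} = 8 + 108 + 924 + 7920 + 11880 = 20840.

20840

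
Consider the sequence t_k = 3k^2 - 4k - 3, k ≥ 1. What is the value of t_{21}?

1236

t_{21} = 3·21^2 - 4·21 - 3 = 1236.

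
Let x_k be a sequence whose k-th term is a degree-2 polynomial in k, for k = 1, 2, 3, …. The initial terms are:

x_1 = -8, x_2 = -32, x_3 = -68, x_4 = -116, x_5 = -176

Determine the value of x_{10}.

-656

1st diffs: -24, -36, -48, -60.
2nd diffs: -12, -12, -12 (constant).
So x_k = -6k^2 - 6k + 4.
Evaluating at k = 10 gives x_{10} = -656.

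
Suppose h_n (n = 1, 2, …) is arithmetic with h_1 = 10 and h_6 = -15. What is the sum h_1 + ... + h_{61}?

Common difference d = (-15 - 10) / (6 - 1) = -5.
h_n = 10 + (n - 1)·(-5).
h_{61} = -290; S = 61·(10 + (-290))/2 = -8540.

-8540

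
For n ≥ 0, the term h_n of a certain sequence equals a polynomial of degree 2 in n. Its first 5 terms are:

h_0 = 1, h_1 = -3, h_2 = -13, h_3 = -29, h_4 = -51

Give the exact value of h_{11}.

1st diffs: -4, -10, -16, -22.
2nd diffs: -6, -6, -6 (constant).
Newton forward-difference form: h_n = 1 + (-4)·C(n,1) + (-6)·C(n,2).
At n = 11: n = 11, so h_{11} = 1 - 44 - 330 = -373.

-373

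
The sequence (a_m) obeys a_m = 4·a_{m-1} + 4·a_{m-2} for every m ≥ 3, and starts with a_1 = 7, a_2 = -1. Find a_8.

51904

Compute successive terms:
a_3 = 24;  a_4 = 92;  a_5 = 464;  a_6 = 2224;  a_7 = 10752;  a_8 = 51904.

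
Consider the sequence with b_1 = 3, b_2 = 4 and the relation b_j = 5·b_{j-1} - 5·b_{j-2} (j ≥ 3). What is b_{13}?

b_3 = 5, b_4 = 5, b_5 = 0, …, b_{10} = -6875, b_{11} = -25000, b_{12} = -90625, b_{13} = -328125.

-328125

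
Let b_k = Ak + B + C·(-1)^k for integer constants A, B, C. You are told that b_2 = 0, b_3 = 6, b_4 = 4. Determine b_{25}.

50

Write the equations: 2A + B + C = 0; 3A + B - C = 6; 4A + B + C = 4.
Subtracting the first from the second: A - 2C = 6.
Subtracting the second from the third: A + 2C = -2.
Solving: C = -2, A = 2, then B = -2.
Therefore b_{25} = 50 + (-2) + (-2)·(-1) = 50.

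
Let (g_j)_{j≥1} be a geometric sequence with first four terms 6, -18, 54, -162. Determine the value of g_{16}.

-86093442

Common ratio r = -3.
g_j = 6·(-3)^(j-1).
g_{16} = 6·(-3)^15 = -86093442.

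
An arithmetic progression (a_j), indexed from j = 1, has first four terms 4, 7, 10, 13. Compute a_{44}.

Common difference d = 3.
a_j = 4 + (j - 1)·3.
a_{44} = 4 + 43·3 = 133.

133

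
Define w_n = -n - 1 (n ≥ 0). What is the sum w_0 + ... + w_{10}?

Over n = 0..10: Σn = 55.
Total = (-1)·55 + (-1)·11 = -66.

-66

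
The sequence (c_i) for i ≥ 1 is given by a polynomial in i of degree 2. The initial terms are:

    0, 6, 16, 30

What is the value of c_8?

126

1st diffs: 6, 10, 14.
2nd diffs: 4, 4 (constant).
So c_i = 2i^2 - 2.
Evaluating at i = 8 gives c_8 = 126.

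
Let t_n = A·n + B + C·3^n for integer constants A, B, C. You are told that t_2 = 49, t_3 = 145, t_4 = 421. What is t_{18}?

1937102545

Write the equations: 2A + B + 9C = 49; 3A + B + 27C = 145; 4A + B + 81C = 421.
Subtracting the first from the second: A + 18C = 96.
Subtracting the second from the third: A + 54C = 276.
Solving: C = 5, A = 6, then B = -8.
Therefore t_{18} = 108 + (-8) + 5·387420489 = 1937102545.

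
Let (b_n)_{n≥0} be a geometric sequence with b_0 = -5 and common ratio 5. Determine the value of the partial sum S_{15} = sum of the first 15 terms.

-38146972655

b_n = (-5)·5^(n-0).
S = (-5)·(5^15 - 1)/(5 - 1) = (-5)·(30517578125 - 1)/(4) = -38146972655.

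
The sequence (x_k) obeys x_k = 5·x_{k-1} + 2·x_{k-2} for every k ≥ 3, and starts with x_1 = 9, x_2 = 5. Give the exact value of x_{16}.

Compute successive terms:
x_3 = 43, x_4 = 225, x_5 = 1211, …, x_{13} = 840160251, x_{14} = 4513577225, x_{15} = 24248206627, x_{16} = 130268187585.

130268187585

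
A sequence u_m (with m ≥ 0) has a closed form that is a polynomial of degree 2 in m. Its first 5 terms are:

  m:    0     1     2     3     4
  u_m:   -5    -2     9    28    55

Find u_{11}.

468

1st diffs: 3, 11, 19, 27.
2nd diffs: 8, 8, 8 (constant).
Newton forward-difference form: u_m = -5 + 3·C(m,1) + 8·C(m,2).
At m = 11: m = 11, so u_{11} = -5 + 33 + 440 = 468.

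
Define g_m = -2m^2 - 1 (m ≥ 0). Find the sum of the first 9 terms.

-417

Over m = 0..8: Σm = 36, Σm² = 204.
Total = (-2)·204 + (-1)·9 = -417.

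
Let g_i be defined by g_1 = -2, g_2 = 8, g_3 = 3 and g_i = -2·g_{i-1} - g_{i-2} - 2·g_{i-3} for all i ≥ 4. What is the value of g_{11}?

Step forward from the initial values:
g_4 = -10, g_5 = 1, g_6 = 2, g_7 = 15, g_8 = -34, g_9 = 49, g_{10} = -94, g_{11} = 207.

207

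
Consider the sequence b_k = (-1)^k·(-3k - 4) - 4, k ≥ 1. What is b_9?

27

(-1)^9 = -1; -3k - 4 at k=9 is -31; so b_9 = 27.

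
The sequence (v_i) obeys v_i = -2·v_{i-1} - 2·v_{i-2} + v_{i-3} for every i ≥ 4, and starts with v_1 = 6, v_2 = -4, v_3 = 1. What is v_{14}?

2172

v_4 = 12; v_5 = -30; v_6 = 37; …; v_{11} = -14; v_{12} = 837; v_{13} = -1930; v_{14} = 2172.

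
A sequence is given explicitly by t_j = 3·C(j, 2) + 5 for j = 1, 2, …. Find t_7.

68

C(7, 2) = 21, so t_7 = 68.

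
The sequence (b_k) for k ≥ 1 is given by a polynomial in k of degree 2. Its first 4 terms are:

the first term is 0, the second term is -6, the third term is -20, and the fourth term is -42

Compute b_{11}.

1st diffs: -6, -14, -22.
2nd diffs: -8, -8 (constant).
So b_k = -4k^2 + 6k - 2.
Evaluating at k = 11 gives b_{11} = -420.

-420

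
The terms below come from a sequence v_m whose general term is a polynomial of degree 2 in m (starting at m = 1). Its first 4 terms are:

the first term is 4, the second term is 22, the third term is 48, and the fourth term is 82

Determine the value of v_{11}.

544

1st diffs: 18, 26, 34.
2nd diffs: 8, 8 (constant).
Newton forward-difference form: v_m = 4 + 18·C(m-1,1) + 8·C(m-1,2).
At m = 11: m-1 = 10, so v_{11} = 4 + 180 + 360 = 544.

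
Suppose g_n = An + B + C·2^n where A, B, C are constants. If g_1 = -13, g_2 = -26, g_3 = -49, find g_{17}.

Write the equations: A + B + 2C = -13; 2A + B + 4C = -26; 3A + B + 8C = -49.
Subtracting the first from the second: A + 2C = -13.
Subtracting the second from the third: A + 4C = -23.
Solving: C = -5, A = -3, then B = 0.
Therefore g_{17} = -51 + 0 + (-5)·131072 = -655411.

-655411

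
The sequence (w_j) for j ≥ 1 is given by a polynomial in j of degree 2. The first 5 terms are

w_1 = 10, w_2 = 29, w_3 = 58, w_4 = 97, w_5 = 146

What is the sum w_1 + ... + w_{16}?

1st diffs: 19, 29, 39, 49.
2nd diffs: 10, 10, 10 (constant).
Newton forward-difference form: w_j = 10 + 19·C(j-1,1) + 10·C(j-1,2).
Continuing: …, 205, 274, 353, 442, …, w_{16} = 1345.
Summing j = 1..16 (16 terms) gives 8040.

8040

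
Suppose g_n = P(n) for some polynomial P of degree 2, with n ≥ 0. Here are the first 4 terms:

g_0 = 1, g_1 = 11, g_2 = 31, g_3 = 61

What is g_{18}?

1st diffs: 10, 20, 30.
2nd diffs: 10, 10 (constant).
Newton forward-difference form: g_n = 1 + 10·C(n,1) + 10·C(n,2).
At n = 18: n = 18, so g_{18} = 1 + 180 + 1530 = 1711.

1711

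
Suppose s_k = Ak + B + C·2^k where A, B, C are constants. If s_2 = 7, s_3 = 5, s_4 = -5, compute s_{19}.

-1048459

At k = 2, 3, 4: 2A + B + 4C = 7; 3A + B + 8C = 5; 4A + B + 16C = -5.
Subtracting the first from the second: A + 4C = -2.
Subtracting the second from the third: A + 8C = -10.
Solving: C = -2, A = 6, then B = 3.
Hence s_{19} = 6·19 + 3 + (-2)·524288 = -1048459.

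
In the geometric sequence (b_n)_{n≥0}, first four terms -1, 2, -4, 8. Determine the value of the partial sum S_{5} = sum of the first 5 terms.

Common ratio r = -2.
b_n = (-1)·(-2)^(n-0).
S = (-1)·((-2)^5 - 1)/(-2 - 1) = (-1)·(-32 - 1)/(-3) = -11.

-11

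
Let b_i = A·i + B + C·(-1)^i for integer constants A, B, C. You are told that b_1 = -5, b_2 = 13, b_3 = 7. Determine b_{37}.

211

Write the equations: A + B - C = -5; 2A + B + C = 13; 3A + B - C = 7.
Subtracting the first from the second: A + 2C = 18.
Subtracting the second from the third: A - 2C = -6.
Solving: C = 6, A = 6, then B = -5.
Hence b_{37} = 6·37 + (-5) + 6·(-1) = 211.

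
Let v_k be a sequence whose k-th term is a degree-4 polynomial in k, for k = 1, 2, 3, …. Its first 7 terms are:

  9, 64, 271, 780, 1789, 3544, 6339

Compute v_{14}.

1st diffs: 55, 207, 509, 1009, 1755, 2795.
2nd diffs: 152, 302, 500, 746, 1040.
3rd diffs: 150, 198, 246, 294.
4th diffs: 48, 48, 48 (constant).
Newton forward-difference form: v_k = 9 + 55·C(k-1,1) + 152·C(k-1,2) + 150·C(k-1,3) + 48·C(k-1,4).
At k = 14: k-1 = 13, so v_{14} = 9 + 715 + 11856 + 42900 + 34320 = 89800.

89800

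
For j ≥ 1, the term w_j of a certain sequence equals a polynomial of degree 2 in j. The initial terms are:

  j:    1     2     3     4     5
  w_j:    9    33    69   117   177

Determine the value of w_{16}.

1629

1st diffs: 24, 36, 48, 60.
2nd diffs: 12, 12, 12 (constant).
So w_j = 6j^2 + 6j - 3.
Evaluating at j = 16 gives w_{16} = 1629.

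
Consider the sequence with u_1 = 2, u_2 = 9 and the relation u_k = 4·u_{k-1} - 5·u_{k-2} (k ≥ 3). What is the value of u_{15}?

233506

Step forward from the initial values:
u_3 = 26;  u_4 = 59;  u_5 = 106;  …;  u_{12} = -27061;  u_{13} = -27974;  u_{14} = 23409;  u_{15} = 233506.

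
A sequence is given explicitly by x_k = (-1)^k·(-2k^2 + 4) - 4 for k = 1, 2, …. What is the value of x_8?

-128

(-1)^8 = 1; -2k^2 + 4 at k=8 is -124; so x_8 = -128.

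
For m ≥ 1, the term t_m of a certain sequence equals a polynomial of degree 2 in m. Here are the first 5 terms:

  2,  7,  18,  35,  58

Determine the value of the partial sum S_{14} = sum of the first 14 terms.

1st diffs: 5, 11, 17, 23.
2nd diffs: 6, 6, 6 (constant).
So t_m = 3m^2 - 4m + 3.
Continuing: …, 87, 122, 163, 210, …, t_{14} = 535.
Summing m = 1..14 (14 terms) gives 2667.

2667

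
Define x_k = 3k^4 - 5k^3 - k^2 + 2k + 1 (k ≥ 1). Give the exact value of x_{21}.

x_{21} = 3·21^4 - 5·21^3 - 1·21^2 + 2·21 + 1 = 536740.

536740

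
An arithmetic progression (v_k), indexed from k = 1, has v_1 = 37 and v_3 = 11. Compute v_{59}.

Common difference d = (11 - 37) / (3 - 1) = -13.
v_k = 37 + (k - 1)·(-13).
v_{59} = 37 + 58·(-13) = -717.

-717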